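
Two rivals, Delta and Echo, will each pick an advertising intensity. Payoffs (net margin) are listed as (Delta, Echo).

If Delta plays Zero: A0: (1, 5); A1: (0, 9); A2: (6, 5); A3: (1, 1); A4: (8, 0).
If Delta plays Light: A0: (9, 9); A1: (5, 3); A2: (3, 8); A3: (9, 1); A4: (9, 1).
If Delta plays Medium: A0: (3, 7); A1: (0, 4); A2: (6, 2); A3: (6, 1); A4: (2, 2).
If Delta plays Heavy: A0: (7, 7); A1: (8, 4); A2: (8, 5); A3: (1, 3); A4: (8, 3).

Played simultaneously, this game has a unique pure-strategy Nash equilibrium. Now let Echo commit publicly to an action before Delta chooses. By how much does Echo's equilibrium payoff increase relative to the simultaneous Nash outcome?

Delta best-responds to each possible Echo move:
- A0: BR = Light, leader payoff 9.
- A1: BR = Heavy, leader payoff 4.
- A2: BR = Heavy, leader payoff 5.
- A3: BR = Light, leader payoff 1.
- A4: BR = Light, leader payoff 1.
Maximizing over 9, 4, 5, 1, 1, Echo chooses A0. Subgame-perfect outcome: (Light, A0) with payoffs (9, 9).
Under simultaneous play:
Delta's best replies: A0→Light; A1→Heavy; A2→Heavy; A3→Light; A4→Light.
Echo's best replies: Zero→A1; Light→A0; Medium→A0; Heavy→A0.
Only (Light, A0) has each player best-responding; Nash payoffs (9, 9).
Echo's commitment gain: 9 − 9 = 0.

0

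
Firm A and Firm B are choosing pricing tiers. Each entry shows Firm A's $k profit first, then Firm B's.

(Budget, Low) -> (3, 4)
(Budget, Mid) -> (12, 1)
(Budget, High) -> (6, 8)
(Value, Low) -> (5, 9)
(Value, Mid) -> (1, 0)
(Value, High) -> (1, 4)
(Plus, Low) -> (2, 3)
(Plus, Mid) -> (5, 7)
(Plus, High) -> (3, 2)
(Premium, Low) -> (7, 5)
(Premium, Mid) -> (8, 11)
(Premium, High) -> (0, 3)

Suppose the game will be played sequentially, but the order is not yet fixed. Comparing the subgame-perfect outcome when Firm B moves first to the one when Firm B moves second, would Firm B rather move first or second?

second

If Firm A leads: Firm B's best replies are Budget→High, Value→Low, Plus→Mid, Premium→Mid; Firm A's induced payoffs 6, 5, 5, 8; outcome (Premium, Mid), payoffs (8, 11).
If Firm B leads: Firm A's best replies are Low→Premium, Mid→Budget, High→Budget; Firm B's induced payoffs 5, 1, 8; outcome (Budget, High), payoffs (6, 8).
Firm B gets 8 moving first and 11 moving second, so Firm B prefers to move second.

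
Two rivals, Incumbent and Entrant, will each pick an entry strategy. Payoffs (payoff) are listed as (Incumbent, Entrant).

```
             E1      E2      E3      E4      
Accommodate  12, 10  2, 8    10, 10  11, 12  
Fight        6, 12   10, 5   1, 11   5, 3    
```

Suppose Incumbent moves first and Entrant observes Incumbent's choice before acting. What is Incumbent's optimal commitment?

Solve by backward induction (Incumbent leads).
- Accommodate: Entrant compares 10, 8, 10, 12 and picks E4; Incumbent would get 11.
- Fight: Entrant compares 12, 5, 11, 3 and picks E1; Incumbent would get 6.
Incumbent's induced payoffs are 11, 6, so Incumbent commits to Accommodate. Subgame-perfect outcome: (Accommodate, E4) with payoffs (11, 12).

Accommodate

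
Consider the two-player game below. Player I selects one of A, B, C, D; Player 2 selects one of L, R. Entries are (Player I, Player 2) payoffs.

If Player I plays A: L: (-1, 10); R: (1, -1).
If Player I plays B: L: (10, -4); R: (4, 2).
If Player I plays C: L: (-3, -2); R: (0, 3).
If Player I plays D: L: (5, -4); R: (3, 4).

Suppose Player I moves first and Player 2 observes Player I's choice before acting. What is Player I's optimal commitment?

B

Player 2 best-responds to each possible Player I move:
- A: BR = L, leader payoff -1.
- B: BR = R, leader payoff 4.
- C: BR = R, leader payoff 0.
- D: BR = R, leader payoff 3.
Maximizing over -1, 4, 0, 3, Player I chooses B. Subgame-perfect outcome: (B, R) with payoffs (4, 2).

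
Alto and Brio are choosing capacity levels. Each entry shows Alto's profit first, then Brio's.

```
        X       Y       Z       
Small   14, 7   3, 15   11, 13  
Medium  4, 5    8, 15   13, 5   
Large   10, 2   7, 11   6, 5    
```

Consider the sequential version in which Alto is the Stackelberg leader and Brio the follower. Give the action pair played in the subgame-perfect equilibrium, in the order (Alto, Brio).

(Medium, Y)

Solve by backward induction (Alto leads).
- Small → Brio plays Y (best of 7, 15, 13); Alto gets 3.
- Medium → Brio plays Y (best of 5, 15, 5); Alto gets 8.
- Large → Brio plays Y (best of 2, 11, 5); Alto gets 7.
Maximizing over 3, 8, 7, Alto chooses Medium. Subgame-perfect outcome: (Medium, Y) with payoffs (8, 15).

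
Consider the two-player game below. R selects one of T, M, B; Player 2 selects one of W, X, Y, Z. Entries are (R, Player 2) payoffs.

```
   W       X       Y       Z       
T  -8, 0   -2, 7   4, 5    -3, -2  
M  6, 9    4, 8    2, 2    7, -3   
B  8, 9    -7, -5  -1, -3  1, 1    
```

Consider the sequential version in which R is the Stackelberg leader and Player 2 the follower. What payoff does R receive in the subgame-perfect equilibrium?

8

Backward induction with R moving first.
- T: Player 2 compares 0, 7, 5, -2 and picks X; R would get -2.
- M: Player 2 compares 9, 8, 2, -3 and picks W; R would get 6.
- B: Player 2 compares 9, -5, -3, 1 and picks W; R would get 8.
Among -2, 6, 8, the best is 8 at B. Subgame-perfect outcome: (B, W) with payoffs (8, 9).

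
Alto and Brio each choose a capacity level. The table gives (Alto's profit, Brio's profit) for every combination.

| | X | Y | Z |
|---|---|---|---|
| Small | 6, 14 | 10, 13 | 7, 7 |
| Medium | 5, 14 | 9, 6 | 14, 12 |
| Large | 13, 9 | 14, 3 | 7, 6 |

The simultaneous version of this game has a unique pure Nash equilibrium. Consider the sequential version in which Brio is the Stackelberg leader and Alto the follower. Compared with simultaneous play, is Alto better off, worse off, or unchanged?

better off

Solve by backward induction (Brio leads).
- X: Alto compares 6, 5, 13 and picks Large; Brio would get 9.
- Y: Alto compares 10, 9, 14 and picks Large; Brio would get 3.
- Z: Alto compares 7, 14, 7 and picks Medium; Brio would get 12.
Maximizing over 9, 3, 12, Brio chooses Z. Subgame-perfect outcome: (Medium, Z) with payoffs (14, 12).
Under simultaneous play:
Alto's best replies: X→Large; Y→Large; Z→Medium.
Brio's best replies: Small→X; Medium→X; Large→X.
The unique mutual best reply is (Large, X), giving (13, 9).
Alto earns 14 sequentially versus 13 at the Nash outcome: better off.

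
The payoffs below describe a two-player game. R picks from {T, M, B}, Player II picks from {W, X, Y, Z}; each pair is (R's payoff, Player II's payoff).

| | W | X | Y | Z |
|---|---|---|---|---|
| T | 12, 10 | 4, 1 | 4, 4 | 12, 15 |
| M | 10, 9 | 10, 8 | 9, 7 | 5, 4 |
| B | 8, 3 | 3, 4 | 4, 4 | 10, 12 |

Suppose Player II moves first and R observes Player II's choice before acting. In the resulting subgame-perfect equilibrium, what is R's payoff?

R best-responds to each possible Player II move:
- W: BR = T, leader payoff 10.
- X: BR = M, leader payoff 8.
- Y: BR = M, leader payoff 7.
- Z: BR = T, leader payoff 15.
Among 10, 8, 7, 15, the best is 15 at Z. Subgame-perfect outcome: (T, Z) with payoffs (12, 15).

12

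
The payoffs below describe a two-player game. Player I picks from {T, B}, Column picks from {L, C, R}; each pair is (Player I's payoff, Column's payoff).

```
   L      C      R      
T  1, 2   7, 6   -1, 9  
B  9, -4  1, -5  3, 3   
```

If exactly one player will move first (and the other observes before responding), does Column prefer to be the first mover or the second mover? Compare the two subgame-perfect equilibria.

If Player I leads: Column's best replies are T→R, B→R; Player I's induced payoffs -1, 3; outcome (B, R), payoffs (3, 3).
If Column leads: Player I's best replies are L→B, C→T, R→B; Column's induced payoffs -4, 6, 3; outcome (T, C), payoffs (7, 6).
Column gets 6 moving first and 3 moving second, so Column prefers to move first.

first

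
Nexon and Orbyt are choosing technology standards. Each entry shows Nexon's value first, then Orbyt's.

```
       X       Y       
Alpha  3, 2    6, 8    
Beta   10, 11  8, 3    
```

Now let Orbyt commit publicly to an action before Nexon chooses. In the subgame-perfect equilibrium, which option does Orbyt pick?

Backward induction with Orbyt moving first.
- X: BR = Beta, leader payoff 11.
- Y: BR = Beta, leader payoff 3.
Among 11, 3, the best is 11 at X. Subgame-perfect outcome: (Beta, X) with payoffs (10, 11).

X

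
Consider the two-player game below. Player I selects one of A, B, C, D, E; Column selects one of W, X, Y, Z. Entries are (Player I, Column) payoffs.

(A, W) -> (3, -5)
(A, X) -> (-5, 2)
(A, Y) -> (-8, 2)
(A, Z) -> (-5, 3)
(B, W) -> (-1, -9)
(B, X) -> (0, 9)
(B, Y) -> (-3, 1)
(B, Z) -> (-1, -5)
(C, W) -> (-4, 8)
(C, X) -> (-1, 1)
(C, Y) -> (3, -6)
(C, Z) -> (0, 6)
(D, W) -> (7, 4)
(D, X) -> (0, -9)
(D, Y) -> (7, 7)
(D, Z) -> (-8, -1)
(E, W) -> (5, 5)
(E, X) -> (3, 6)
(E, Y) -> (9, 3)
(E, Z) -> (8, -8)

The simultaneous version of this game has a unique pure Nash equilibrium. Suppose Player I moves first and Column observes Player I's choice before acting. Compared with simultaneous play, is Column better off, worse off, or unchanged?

Solve by backward induction (Player I leads).
- A → Column plays Z (best of -5, 2, 2, 3); Player I gets -5.
- B → Column plays X (best of -9, 9, 1, -5); Player I gets 0.
- C → Column plays W (best of 8, 1, -6, 6); Player I gets -4.
- D → Column plays Y (best of 4, -9, 7, -1); Player I gets 7.
- E → Column plays X (best of 5, 6, 3, -8); Player I gets 3.
Maximizing over -5, 0, -4, 7, 3, Player I chooses D. Subgame-perfect outcome: (D, Y) with payoffs (7, 7).
Under simultaneous play:
Player I's best replies: W→D; X→E; Y→E; Z→E.
Column's best replies: A→Z; B→X; C→W; D→Y; E→X.
The unique mutual best reply is (E, X), giving (3, 6).
Column earns 7 sequentially versus 6 at the Nash outcome: better off.

better off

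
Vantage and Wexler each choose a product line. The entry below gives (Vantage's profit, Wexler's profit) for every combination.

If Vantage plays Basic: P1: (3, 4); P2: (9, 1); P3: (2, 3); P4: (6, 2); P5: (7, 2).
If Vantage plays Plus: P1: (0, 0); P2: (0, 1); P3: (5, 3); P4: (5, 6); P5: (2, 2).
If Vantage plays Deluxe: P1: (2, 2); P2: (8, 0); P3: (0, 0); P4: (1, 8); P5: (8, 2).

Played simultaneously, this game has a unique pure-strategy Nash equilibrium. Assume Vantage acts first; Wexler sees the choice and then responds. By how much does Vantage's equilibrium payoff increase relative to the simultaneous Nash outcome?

Wexler best-responds to each possible Vantage move:
- Basic → Wexler plays P1 (best of 4, 1, 3, 2, 2); Vantage gets 3.
- Plus → Wexler plays P4 (best of 0, 1, 3, 6, 2); Vantage gets 5.
- Deluxe → Wexler plays P4 (best of 2, 0, 0, 8, 2); Vantage gets 1.
Vantage's induced payoffs are 3, 5, 1, so Vantage commits to Plus. Subgame-perfect outcome: (Plus, P4) with payoffs (5, 6).
Now find the simultaneous Nash equilibrium.
Vantage's best replies: P1→Basic; P2→Basic; P3→Plus; P4→Basic; P5→Deluxe.
Wexler's best replies: Basic→P1; Plus→P4; Deluxe→P4.
The unique mutual best reply is (Basic, P1), giving (3, 4).
Vantage's commitment gain: 5 − 3 = 2.

2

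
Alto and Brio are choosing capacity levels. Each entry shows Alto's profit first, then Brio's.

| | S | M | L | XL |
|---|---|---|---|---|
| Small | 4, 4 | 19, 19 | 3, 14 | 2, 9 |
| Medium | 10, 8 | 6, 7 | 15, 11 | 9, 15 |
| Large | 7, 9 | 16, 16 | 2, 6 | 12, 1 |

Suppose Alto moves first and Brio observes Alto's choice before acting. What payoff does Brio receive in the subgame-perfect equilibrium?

19

Brio best-responds to each possible Alto move:
- Small: Brio compares 4, 19, 14, 9 and picks M; Alto would get 19.
- Medium: Brio compares 8, 7, 11, 15 and picks XL; Alto would get 9.
- Large: Brio compares 9, 16, 6, 1 and picks M; Alto would get 16.
Among 19, 9, 16, the best is 19 at Small. Subgame-perfect outcome: (Small, M) with payoffs (19, 19).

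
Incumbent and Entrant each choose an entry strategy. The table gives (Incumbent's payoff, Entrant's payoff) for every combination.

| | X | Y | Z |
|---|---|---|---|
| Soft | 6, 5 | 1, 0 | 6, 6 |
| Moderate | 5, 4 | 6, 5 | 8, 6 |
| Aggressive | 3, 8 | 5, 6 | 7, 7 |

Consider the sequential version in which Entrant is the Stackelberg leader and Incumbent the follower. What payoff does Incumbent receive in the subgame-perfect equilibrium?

8

Backward induction with Entrant moving first.
- X: BR = Soft, leader payoff 5.
- Y: BR = Moderate, leader payoff 5.
- Z: BR = Moderate, leader payoff 6.
Entrant's induced payoffs are 5, 5, 6, so Entrant commits to Z. Subgame-perfect outcome: (Moderate, Z) with payoffs (8, 6).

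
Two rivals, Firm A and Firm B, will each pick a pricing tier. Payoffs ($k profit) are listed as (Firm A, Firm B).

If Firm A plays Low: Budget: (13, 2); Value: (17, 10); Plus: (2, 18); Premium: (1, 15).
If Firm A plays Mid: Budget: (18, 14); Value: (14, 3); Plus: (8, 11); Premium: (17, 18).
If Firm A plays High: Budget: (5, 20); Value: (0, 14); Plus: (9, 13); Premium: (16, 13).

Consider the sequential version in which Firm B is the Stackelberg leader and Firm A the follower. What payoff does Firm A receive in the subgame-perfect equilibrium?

17

Work backward from Firm A's decision.
- Budget: Firm A compares 13, 18, 5 and picks Mid; Firm B would get 14.
- Value: Firm A compares 17, 14, 0 and picks Low; Firm B would get 10.
- Plus: Firm A compares 2, 8, 9 and picks High; Firm B would get 13.
- Premium: Firm A compares 1, 17, 16 and picks Mid; Firm B would get 18.
Maximizing over 14, 10, 13, 18, Firm B chooses Premium. Subgame-perfect outcome: (Mid, Premium) with payoffs (17, 18).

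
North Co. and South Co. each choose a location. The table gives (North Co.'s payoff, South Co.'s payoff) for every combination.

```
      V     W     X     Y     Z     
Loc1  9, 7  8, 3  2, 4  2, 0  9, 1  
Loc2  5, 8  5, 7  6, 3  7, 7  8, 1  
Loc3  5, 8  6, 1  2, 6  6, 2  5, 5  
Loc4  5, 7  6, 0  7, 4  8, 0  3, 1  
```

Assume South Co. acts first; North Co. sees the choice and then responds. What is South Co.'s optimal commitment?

V

Work backward from North Co.'s decision.
- V: BR = Loc1, leader payoff 7.
- W: BR = Loc1, leader payoff 3.
- X: BR = Loc4, leader payoff 4.
- Y: BR = Loc4, leader payoff 0.
- Z: BR = Loc1, leader payoff 1.
Among 7, 3, 4, 0, 1, the best is 7 at V. Subgame-perfect outcome: (Loc1, V) with payoffs (9, 7).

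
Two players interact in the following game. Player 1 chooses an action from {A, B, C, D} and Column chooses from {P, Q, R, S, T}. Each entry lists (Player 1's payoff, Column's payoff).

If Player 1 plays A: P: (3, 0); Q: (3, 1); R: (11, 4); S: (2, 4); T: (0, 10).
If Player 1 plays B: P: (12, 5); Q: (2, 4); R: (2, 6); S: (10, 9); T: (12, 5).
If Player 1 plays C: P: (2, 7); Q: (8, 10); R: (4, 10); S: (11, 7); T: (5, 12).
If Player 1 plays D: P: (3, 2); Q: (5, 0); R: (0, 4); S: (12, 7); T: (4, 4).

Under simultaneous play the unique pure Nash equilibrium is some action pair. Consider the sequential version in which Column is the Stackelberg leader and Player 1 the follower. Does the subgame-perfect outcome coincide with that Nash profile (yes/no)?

Backward induction with Column moving first.
- P: Player 1 compares 3, 12, 2, 3 and picks B; Column would get 5.
- Q: Player 1 compares 3, 2, 8, 5 and picks C; Column would get 10.
- R: Player 1 compares 11, 2, 4, 0 and picks A; Column would get 4.
- S: Player 1 compares 2, 10, 11, 12 and picks D; Column would get 7.
- T: Player 1 compares 0, 12, 5, 4 and picks B; Column would get 5.
Among 5, 10, 4, 7, 5, the best is 10 at Q. Subgame-perfect outcome: (C, Q) with payoffs (8, 10).
Now find the simultaneous Nash equilibrium.
Player 1's best replies: P→B; Q→C; R→A; S→D; T→B.
Column's best replies: A→T; B→S; C→T; D→S.
The unique mutual best reply is (D, S), giving (12, 7).
Sequential outcome (C, Q) differs from the Nash profile (D, S).

no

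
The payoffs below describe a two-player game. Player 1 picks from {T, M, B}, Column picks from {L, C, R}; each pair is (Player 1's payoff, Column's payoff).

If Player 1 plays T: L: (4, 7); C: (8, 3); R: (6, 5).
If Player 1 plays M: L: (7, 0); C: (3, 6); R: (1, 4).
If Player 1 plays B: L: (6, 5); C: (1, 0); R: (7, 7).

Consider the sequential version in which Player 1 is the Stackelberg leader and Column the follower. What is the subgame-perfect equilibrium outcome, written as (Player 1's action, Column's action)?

(B, R)

Solve by backward induction (Player 1 leads).
- T: Column compares 7, 3, 5 and picks L; Player 1 would get 4.
- M: Column compares 0, 6, 4 and picks C; Player 1 would get 3.
- B: Column compares 5, 0, 7 and picks R; Player 1 would get 7.
Maximizing over 4, 3, 7, Player 1 chooses B. Subgame-perfect outcome: (B, R) with payoffs (7, 7).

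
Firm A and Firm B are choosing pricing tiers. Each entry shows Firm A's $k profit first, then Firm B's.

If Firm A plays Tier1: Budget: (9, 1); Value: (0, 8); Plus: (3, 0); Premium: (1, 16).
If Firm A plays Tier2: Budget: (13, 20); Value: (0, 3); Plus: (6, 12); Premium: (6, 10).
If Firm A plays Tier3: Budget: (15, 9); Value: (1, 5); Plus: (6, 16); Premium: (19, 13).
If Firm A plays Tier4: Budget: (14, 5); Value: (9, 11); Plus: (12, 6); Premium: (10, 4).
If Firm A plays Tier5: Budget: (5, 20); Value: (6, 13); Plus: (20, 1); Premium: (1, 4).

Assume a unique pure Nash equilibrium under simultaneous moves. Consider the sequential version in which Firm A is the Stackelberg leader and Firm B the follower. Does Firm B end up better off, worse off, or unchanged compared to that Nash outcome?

Work backward from Firm B's decision.
- Tier1: BR = Premium, leader payoff 1.
- Tier2: BR = Budget, leader payoff 13.
- Tier3: BR = Plus, leader payoff 6.
- Tier4: BR = Value, leader payoff 9.
- Tier5: BR = Budget, leader payoff 5.
Among 1, 13, 6, 9, 5, the best is 13 at Tier2. Subgame-perfect outcome: (Tier2, Budget) with payoffs (13, 20).
For the simultaneous game, intersect best replies.
Firm A's best replies: Budget→Tier3; Value→Tier4; Plus→Tier5; Premium→Tier3.
Firm B's best replies: Tier1→Premium; Tier2→Budget; Tier3→Plus; Tier4→Value; Tier5→Budget.
The unique mutual best reply is (Tier4, Value), giving (9, 11).
Firm B earns 20 sequentially versus 11 at the Nash outcome: better off.

better off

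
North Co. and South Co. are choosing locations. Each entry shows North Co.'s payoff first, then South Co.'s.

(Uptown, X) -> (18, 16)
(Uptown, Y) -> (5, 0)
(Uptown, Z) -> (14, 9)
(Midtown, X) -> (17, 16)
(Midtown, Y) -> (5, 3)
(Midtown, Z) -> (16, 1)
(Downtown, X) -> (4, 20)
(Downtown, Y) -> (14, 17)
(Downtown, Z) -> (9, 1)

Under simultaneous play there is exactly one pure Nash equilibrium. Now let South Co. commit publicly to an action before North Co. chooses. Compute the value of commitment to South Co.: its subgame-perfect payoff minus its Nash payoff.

North Co. best-responds to each possible South Co. move:
- X → North Co. plays Uptown (best of 18, 17, 4); South Co. gets 16.
- Y → North Co. plays Downtown (best of 5, 5, 14); South Co. gets 17.
- Z → North Co. plays Midtown (best of 14, 16, 9); South Co. gets 1.
South Co.'s induced payoffs are 16, 17, 1, so South Co. commits to Y. Subgame-perfect outcome: (Downtown, Y) with payoffs (14, 17).
For the simultaneous game, intersect best replies.
North Co.'s best replies: X→Uptown; Y→Downtown; Z→Midtown.
South Co.'s best replies: Uptown→X; Midtown→X; Downtown→X.
The unique mutual best reply is (Uptown, X), giving (18, 16).
South Co.'s commitment gain: 17 − 16 = 1.

1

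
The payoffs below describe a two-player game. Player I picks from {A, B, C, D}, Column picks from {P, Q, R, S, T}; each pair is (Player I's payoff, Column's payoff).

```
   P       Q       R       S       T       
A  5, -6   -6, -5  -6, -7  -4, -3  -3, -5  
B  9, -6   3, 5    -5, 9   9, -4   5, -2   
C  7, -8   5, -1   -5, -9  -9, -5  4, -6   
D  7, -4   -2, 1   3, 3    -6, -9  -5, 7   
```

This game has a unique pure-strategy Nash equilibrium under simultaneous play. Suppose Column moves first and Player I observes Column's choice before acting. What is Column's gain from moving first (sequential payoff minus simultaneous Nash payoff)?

Player I best-responds to each possible Column move:
- P: BR = B, leader payoff -6.
- Q: BR = C, leader payoff -1.
- R: BR = D, leader payoff 3.
- S: BR = B, leader payoff -4.
- T: BR = B, leader payoff -2.
Column's induced payoffs are -6, -1, 3, -4, -2, so Column commits to R. Subgame-perfect outcome: (D, R) with payoffs (3, 3).
For the simultaneous game, intersect best replies.
Player I's best replies: P→B; Q→C; R→D; S→B; T→B.
Column's best replies: A→S; B→R; C→Q; D→T.
Only (C, Q) has each player best-responding; Nash payoffs (5, -1).
Column's commitment gain: 3 − -1 = 4.

4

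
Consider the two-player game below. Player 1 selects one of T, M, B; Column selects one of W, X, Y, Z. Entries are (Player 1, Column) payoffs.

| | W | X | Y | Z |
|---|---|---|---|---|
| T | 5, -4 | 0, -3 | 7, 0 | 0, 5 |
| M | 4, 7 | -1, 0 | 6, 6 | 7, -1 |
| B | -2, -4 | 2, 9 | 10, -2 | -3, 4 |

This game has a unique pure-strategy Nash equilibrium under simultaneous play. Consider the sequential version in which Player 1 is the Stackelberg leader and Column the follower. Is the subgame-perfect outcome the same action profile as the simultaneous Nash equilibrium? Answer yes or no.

Backward induction with Player 1 moving first.
- T → Column plays Z (best of -4, -3, 0, 5); Player 1 gets 0.
- M → Column plays W (best of 7, 0, 6, -1); Player 1 gets 4.
- B → Column plays X (best of -4, 9, -2, 4); Player 1 gets 2.
Player 1's induced payoffs are 0, 4, 2, so Player 1 commits to M. Subgame-perfect outcome: (M, W) with payoffs (4, 7).
Now find the simultaneous Nash equilibrium.
Player 1's best replies: W→T; X→B; Y→B; Z→M.
Column's best replies: T→Z; M→W; B→X.
The unique mutual best reply is (B, X), giving (2, 9).
Sequential outcome (M, W) differs from the Nash profile (B, X).

no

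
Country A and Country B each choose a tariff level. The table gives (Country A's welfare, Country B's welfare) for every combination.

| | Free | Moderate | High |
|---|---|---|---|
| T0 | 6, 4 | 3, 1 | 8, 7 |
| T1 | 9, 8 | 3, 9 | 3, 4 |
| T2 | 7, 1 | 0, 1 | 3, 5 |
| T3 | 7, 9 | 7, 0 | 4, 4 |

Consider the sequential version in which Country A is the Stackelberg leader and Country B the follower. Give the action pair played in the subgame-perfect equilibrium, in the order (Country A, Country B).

(T0, High)

Solve by backward induction (Country A leads).
- T0: Country B compares 4, 1, 7 and picks High; Country A would get 8.
- T1: Country B compares 8, 9, 4 and picks Moderate; Country A would get 3.
- T2: Country B compares 1, 1, 5 and picks High; Country A would get 3.
- T3: Country B compares 9, 0, 4 and picks Free; Country A would get 7.
Among 8, 3, 3, 7, the best is 8 at T0. Subgame-perfect outcome: (T0, High) with payoffs (8, 7).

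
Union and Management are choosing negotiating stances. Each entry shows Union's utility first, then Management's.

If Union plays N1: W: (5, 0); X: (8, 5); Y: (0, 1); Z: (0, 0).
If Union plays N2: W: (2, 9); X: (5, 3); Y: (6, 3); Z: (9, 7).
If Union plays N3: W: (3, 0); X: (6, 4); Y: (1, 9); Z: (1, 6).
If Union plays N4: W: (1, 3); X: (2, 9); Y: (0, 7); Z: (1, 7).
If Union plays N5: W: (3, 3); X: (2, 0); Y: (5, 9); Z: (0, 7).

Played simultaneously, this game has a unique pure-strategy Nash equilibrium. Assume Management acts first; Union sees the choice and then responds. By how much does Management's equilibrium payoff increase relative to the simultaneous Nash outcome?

Union best-responds to each possible Management move:
- W → Union plays N1 (best of 5, 2, 3, 1, 3); Management gets 0.
- X → Union plays N1 (best of 8, 5, 6, 2, 2); Management gets 5.
- Y → Union plays N2 (best of 0, 6, 1, 0, 5); Management gets 3.
- Z → Union plays N2 (best of 0, 9, 1, 1, 0); Management gets 7.
Maximizing over 0, 5, 3, 7, Management chooses Z. Subgame-perfect outcome: (N2, Z) with payoffs (9, 7).
Under simultaneous play:
Union's best replies: W→N1; X→N1; Y→N2; Z→N2.
Management's best replies: N1→X; N2→W; N3→Y; N4→X; N5→Y.
The unique mutual best reply is (N1, X), giving (8, 5).
Management's commitment gain: 7 − 5 = 2.

2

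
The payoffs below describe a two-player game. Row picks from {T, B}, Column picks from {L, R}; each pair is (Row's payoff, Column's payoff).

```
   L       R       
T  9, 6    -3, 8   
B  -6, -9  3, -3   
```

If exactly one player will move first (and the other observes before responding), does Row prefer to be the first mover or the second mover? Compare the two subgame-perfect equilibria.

If Row leads: Column's best replies are T→R, B→R; Row's induced payoffs -3, 3; outcome (B, R), payoffs (3, -3).
If Column leads: Row's best replies are L→T, R→B; Column's induced payoffs 6, -3; outcome (T, L), payoffs (9, 6).
Row gets 3 moving first and 9 moving second, so Row prefers to move second.

second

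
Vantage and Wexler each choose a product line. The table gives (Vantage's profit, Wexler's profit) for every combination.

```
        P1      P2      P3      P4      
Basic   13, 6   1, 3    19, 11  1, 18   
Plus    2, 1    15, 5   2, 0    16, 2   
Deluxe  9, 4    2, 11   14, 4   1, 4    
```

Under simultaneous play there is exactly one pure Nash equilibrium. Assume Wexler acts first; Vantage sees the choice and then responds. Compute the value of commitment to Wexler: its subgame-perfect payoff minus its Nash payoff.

6

Solve by backward induction (Wexler leads).
- P1 → Vantage plays Basic (best of 13, 2, 9); Wexler gets 6.
- P2 → Vantage plays Plus (best of 1, 15, 2); Wexler gets 5.
- P3 → Vantage plays Basic (best of 19, 2, 14); Wexler gets 11.
- P4 → Vantage plays Plus (best of 1, 16, 1); Wexler gets 2.
Maximizing over 6, 5, 11, 2, Wexler chooses P3. Subgame-perfect outcome: (Basic, P3) with payoffs (19, 11).
For the simultaneous game, intersect best replies.
Vantage's best replies: P1→Basic; P2→Plus; P3→Basic; P4→Plus.
Wexler's best replies: Basic→P4; Plus→P2; Deluxe→P2.
Only (Plus, P2) has each player best-responding; Nash payoffs (15, 5).
Wexler's commitment gain: 11 − 5 = 6.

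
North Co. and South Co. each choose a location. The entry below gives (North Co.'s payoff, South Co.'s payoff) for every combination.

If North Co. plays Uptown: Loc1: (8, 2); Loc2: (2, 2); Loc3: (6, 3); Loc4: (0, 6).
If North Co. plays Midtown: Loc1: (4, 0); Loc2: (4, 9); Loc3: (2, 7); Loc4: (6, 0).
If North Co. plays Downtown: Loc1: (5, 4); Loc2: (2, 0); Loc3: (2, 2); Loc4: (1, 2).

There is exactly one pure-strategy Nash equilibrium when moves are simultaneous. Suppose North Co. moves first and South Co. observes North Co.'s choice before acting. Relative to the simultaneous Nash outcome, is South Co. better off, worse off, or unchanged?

Solve by backward induction (North Co. leads).
- Uptown: BR = Loc4, leader payoff 0.
- Midtown: BR = Loc2, leader payoff 4.
- Downtown: BR = Loc1, leader payoff 5.
Maximizing over 0, 4, 5, North Co. chooses Downtown. Subgame-perfect outcome: (Downtown, Loc1) with payoffs (5, 4).
Under simultaneous play:
North Co.'s best replies: Loc1→Uptown; Loc2→Midtown; Loc3→Uptown; Loc4→Midtown.
South Co.'s best replies: Uptown→Loc4; Midtown→Loc2; Downtown→Loc1.
The unique mutual best reply is (Midtown, Loc2), giving (4, 9).
South Co. earns 4 sequentially versus 9 at the Nash outcome: worse off.

worse off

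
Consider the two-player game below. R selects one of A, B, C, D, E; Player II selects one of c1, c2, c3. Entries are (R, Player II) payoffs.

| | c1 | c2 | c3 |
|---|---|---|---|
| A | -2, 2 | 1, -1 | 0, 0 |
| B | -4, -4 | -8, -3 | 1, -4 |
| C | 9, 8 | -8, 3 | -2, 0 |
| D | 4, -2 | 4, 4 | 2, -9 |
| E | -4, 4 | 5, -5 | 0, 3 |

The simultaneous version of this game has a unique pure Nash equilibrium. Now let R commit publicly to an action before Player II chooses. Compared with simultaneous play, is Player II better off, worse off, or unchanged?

unchanged

Player II best-responds to each possible R move:
- A: Player II compares 2, -1, 0 and picks c1; R would get -2.
- B: Player II compares -4, -3, -4 and picks c2; R would get -8.
- C: Player II compares 8, 3, 0 and picks c1; R would get 9.
- D: Player II compares -2, 4, -9 and picks c2; R would get 4.
- E: Player II compares 4, -5, 3 and picks c1; R would get -4.
Among -2, -8, 9, 4, -4, the best is 9 at C. Subgame-perfect outcome: (C, c1) with payoffs (9, 8).
Now find the simultaneous Nash equilibrium.
R's best replies: c1→C; c2→E; c3→D.
Player II's best replies: A→c1; B→c2; C→c1; D→c2; E→c1.
Only (C, c1) has each player best-responding; Nash payoffs (9, 8).
Player II earns 8 sequentially versus 8 at the Nash outcome: unchanged.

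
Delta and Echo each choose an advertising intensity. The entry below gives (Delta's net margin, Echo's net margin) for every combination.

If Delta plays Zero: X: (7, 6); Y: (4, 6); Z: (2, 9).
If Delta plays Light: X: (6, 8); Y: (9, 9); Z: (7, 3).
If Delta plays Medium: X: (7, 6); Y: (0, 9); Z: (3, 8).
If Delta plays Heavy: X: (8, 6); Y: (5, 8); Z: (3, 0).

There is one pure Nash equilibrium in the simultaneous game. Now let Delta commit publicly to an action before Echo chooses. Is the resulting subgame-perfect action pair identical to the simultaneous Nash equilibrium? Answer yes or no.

Solve by backward induction (Delta leads).
- Zero → Echo plays Z (best of 6, 6, 9); Delta gets 2.
- Light → Echo plays Y (best of 8, 9, 3); Delta gets 9.
- Medium → Echo plays Y (best of 6, 9, 8); Delta gets 0.
- Heavy → Echo plays Y (best of 6, 8, 0); Delta gets 5.
Maximizing over 2, 9, 0, 5, Delta chooses Light. Subgame-perfect outcome: (Light, Y) with payoffs (9, 9).
Under simultaneous play:
Delta's best replies: X→Heavy; Y→Light; Z→Light.
Echo's best replies: Zero→Z; Light→Y; Medium→Y; Heavy→Y.
The unique mutual best reply is (Light, Y), giving (9, 9).
Sequential outcome (Light, Y) coincides with the Nash profile (Light, Y).

yes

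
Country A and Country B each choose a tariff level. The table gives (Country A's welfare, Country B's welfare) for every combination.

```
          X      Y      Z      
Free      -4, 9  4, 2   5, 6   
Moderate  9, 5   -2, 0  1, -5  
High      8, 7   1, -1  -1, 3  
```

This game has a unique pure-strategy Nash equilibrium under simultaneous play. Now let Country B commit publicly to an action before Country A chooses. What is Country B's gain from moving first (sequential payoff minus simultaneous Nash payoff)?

Country A best-responds to each possible Country B move:
- X → Country A plays Moderate (best of -4, 9, 8); Country B gets 5.
- Y → Country A plays Free (best of 4, -2, 1); Country B gets 2.
- Z → Country A plays Free (best of 5, 1, -1); Country B gets 6.
Maximizing over 5, 2, 6, Country B chooses Z. Subgame-perfect outcome: (Free, Z) with payoffs (5, 6).
For the simultaneous game, intersect best replies.
Country A's best replies: X→Moderate; Y→Free; Z→Free.
Country B's best replies: Free→X; Moderate→X; High→X.
The unique mutual best reply is (Moderate, X), giving (9, 5).
Country B's commitment gain: 6 − 5 = 1.

1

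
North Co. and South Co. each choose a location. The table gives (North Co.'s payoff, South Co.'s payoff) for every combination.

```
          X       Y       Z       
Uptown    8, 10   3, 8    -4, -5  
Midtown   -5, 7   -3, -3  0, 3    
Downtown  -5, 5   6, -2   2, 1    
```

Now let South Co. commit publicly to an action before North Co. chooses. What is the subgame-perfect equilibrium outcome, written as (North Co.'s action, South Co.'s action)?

North Co. best-responds to each possible South Co. move:
- X → North Co. plays Uptown (best of 8, -5, -5); South Co. gets 10.
- Y → North Co. plays Downtown (best of 3, -3, 6); South Co. gets -2.
- Z → North Co. plays Downtown (best of -4, 0, 2); South Co. gets 1.
South Co.'s induced payoffs are 10, -2, 1, so South Co. commits to X. Subgame-perfect outcome: (Uptown, X) with payoffs (8, 10).

(Uptown, X)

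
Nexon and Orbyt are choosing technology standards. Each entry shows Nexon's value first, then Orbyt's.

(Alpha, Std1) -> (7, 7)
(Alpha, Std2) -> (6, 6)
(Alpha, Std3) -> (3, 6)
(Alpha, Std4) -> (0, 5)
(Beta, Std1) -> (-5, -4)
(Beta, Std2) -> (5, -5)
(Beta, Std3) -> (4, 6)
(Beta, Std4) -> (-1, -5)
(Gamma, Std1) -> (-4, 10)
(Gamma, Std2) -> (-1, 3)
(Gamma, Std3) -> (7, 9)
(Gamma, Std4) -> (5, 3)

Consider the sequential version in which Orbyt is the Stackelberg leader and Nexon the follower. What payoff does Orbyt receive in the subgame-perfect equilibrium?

Solve by backward induction (Orbyt leads).
- Std1: BR = Alpha, leader payoff 7.
- Std2: BR = Alpha, leader payoff 6.
- Std3: BR = Gamma, leader payoff 9.
- Std4: BR = Gamma, leader payoff 3.
Orbyt's induced payoffs are 7, 6, 9, 3, so Orbyt commits to Std3. Subgame-perfect outcome: (Gamma, Std3) with payoffs (7, 9).

9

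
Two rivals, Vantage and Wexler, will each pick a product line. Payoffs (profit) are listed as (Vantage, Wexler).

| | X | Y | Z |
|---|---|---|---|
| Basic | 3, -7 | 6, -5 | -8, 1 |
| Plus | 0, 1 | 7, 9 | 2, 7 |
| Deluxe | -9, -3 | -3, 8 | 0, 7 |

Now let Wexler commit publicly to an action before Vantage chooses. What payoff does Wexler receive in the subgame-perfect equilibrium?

9

Vantage best-responds to each possible Wexler move:
- X: BR = Basic, leader payoff -7.
- Y: BR = Plus, leader payoff 9.
- Z: BR = Plus, leader payoff 7.
Wexler's induced payoffs are -7, 9, 7, so Wexler commits to Y. Subgame-perfect outcome: (Plus, Y) with payoffs (7, 9).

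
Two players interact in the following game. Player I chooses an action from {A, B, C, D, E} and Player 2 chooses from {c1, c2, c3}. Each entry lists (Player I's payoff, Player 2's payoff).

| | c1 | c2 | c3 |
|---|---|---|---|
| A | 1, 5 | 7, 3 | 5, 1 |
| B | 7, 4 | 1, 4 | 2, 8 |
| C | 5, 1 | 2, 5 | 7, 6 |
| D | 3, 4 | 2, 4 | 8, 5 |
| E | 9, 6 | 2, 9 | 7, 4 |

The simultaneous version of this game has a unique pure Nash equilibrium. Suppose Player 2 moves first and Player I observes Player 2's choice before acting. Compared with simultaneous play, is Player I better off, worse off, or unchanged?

better off

Player I best-responds to each possible Player 2 move:
- c1 → Player I plays E (best of 1, 7, 5, 3, 9); Player 2 gets 6.
- c2 → Player I plays A (best of 7, 1, 2, 2, 2); Player 2 gets 3.
- c3 → Player I plays D (best of 5, 2, 7, 8, 7); Player 2 gets 5.
Among 6, 3, 5, the best is 6 at c1. Subgame-perfect outcome: (E, c1) with payoffs (9, 6).
For the simultaneous game, intersect best replies.
Player I's best replies: c1→E; c2→A; c3→D.
Player 2's best replies: A→c1; B→c3; C→c3; D→c3; E→c2.
Only (D, c3) has each player best-responding; Nash payoffs (8, 5).
Player I earns 9 sequentially versus 8 at the Nash outcome: better off.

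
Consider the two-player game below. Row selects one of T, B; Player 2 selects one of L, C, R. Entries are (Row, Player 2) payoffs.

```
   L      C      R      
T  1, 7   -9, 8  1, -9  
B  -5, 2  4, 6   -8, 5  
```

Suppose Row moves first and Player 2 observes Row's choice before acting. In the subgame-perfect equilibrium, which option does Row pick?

B

Backward induction with Row moving first.
- T: Player 2 compares 7, 8, -9 and picks C; Row would get -9.
- B: Player 2 compares 2, 6, 5 and picks C; Row would get 4.
Maximizing over -9, 4, Row chooses B. Subgame-perfect outcome: (B, C) with payoffs (4, 6).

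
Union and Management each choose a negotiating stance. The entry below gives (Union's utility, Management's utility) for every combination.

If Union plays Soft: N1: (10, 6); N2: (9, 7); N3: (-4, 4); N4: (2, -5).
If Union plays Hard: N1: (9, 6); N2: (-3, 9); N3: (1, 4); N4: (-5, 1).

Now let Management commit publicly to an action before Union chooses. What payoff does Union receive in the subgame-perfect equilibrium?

Backward induction with Management moving first.
- N1 → Union plays Soft (best of 10, 9); Management gets 6.
- N2 → Union plays Soft (best of 9, -3); Management gets 7.
- N3 → Union plays Hard (best of -4, 1); Management gets 4.
- N4 → Union plays Soft (best of 2, -5); Management gets -5.
Among 6, 7, 4, -5, the best is 7 at N2. Subgame-perfect outcome: (Soft, N2) with payoffs (9, 7).

9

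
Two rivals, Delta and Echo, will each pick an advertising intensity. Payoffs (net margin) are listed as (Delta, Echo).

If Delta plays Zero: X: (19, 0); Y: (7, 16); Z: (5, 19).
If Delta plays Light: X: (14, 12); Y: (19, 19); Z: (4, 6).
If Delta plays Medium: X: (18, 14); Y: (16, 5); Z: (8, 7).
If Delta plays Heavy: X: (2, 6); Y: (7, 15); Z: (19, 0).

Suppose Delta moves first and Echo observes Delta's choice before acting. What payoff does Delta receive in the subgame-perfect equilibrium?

Solve by backward induction (Delta leads).
- Zero: Echo compares 0, 16, 19 and picks Z; Delta would get 5.
- Light: Echo compares 12, 19, 6 and picks Y; Delta would get 19.
- Medium: Echo compares 14, 5, 7 and picks X; Delta would get 18.
- Heavy: Echo compares 6, 15, 0 and picks Y; Delta would get 7.
Among 5, 19, 18, 7, the best is 19 at Light. Subgame-perfect outcome: (Light, Y) with payoffs (19, 19).

19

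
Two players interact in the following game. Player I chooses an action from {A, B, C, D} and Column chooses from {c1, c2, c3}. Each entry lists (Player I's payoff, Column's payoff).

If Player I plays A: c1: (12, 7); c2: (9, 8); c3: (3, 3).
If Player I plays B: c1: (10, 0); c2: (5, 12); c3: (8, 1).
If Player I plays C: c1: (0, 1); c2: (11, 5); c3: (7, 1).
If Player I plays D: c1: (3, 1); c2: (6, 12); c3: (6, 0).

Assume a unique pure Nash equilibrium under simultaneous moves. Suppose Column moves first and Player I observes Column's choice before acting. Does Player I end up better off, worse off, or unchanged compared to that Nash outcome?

better off

Work backward from Player I's decision.
- c1: Player I compares 12, 10, 0, 3 and picks A; Column would get 7.
- c2: Player I compares 9, 5, 11, 6 and picks C; Column would get 5.
- c3: Player I compares 3, 8, 7, 6 and picks B; Column would get 1.
Maximizing over 7, 5, 1, Column chooses c1. Subgame-perfect outcome: (A, c1) with payoffs (12, 7).
Under simultaneous play:
Player I's best replies: c1→A; c2→C; c3→B.
Column's best replies: A→c2; B→c2; C→c2; D→c2.
Only (C, c2) has each player best-responding; Nash payoffs (11, 5).
Player I earns 12 sequentially versus 11 at the Nash outcome: better off.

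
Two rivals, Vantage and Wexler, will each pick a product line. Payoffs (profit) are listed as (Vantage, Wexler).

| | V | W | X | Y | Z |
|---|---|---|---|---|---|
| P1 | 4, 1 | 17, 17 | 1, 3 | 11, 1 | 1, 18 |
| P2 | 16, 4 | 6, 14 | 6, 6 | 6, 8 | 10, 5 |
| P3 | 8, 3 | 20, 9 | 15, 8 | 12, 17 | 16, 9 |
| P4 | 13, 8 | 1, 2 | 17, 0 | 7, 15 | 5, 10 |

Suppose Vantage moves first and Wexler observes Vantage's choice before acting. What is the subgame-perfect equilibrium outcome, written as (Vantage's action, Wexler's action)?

(P3, Y)

Work backward from Wexler's decision.
- P1 → Wexler plays Z (best of 1, 17, 3, 1, 18); Vantage gets 1.
- P2 → Wexler plays W (best of 4, 14, 6, 8, 5); Vantage gets 6.
- P3 → Wexler plays Y (best of 3, 9, 8, 17, 9); Vantage gets 12.
- P4 → Wexler plays Y (best of 8, 2, 0, 15, 10); Vantage gets 7.
Among 1, 6, 12, 7, the best is 12 at P3. Subgame-perfect outcome: (P3, Y) with payoffs (12, 17).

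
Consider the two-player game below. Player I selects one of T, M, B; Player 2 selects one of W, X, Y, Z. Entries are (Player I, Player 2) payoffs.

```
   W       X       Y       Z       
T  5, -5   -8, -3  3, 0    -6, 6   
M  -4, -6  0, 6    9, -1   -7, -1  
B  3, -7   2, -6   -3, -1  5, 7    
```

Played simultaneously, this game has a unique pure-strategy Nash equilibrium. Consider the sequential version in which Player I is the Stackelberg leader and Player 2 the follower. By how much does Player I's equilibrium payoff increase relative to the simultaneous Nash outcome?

0

Solve by backward induction (Player I leads).
- T → Player 2 plays Z (best of -5, -3, 0, 6); Player I gets -6.
- M → Player 2 plays X (best of -6, 6, -1, -1); Player I gets 0.
- B → Player 2 plays Z (best of -7, -6, -1, 7); Player I gets 5.
Maximizing over -6, 0, 5, Player I chooses B. Subgame-perfect outcome: (B, Z) with payoffs (5, 7).
Now find the simultaneous Nash equilibrium.
Player I's best replies: W→T; X→B; Y→M; Z→B.
Player 2's best replies: T→Z; M→X; B→Z.
Only (B, Z) has each player best-responding; Nash payoffs (5, 7).
Player I's commitment gain: 5 − 5 = 0.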